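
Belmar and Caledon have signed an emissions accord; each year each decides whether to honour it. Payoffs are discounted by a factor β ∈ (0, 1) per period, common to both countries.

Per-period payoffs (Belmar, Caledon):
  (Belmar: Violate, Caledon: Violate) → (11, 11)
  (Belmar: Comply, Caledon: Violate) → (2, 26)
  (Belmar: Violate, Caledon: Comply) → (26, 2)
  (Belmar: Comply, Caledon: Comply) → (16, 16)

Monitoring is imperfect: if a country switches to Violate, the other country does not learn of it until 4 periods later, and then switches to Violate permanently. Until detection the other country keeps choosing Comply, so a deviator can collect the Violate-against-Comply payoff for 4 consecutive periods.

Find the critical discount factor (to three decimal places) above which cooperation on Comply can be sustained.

0.904

Deviating for the 4 undetected periods gains 26−16 = 10 per period over cooperation, then loses 16−11 = 5 per period forever once punishment starts.
Gain: 10(1 + β + … + β^3); loss: 5·β^4/(1−β).
No profitable deviation ⇔ 10(1−β^4) ≤ 5·β^4, i.e. β^4 ≥ 10/(10+5) = 2/3.
Hence β ≥ (2/3)^(1/4) ≈ 0.904.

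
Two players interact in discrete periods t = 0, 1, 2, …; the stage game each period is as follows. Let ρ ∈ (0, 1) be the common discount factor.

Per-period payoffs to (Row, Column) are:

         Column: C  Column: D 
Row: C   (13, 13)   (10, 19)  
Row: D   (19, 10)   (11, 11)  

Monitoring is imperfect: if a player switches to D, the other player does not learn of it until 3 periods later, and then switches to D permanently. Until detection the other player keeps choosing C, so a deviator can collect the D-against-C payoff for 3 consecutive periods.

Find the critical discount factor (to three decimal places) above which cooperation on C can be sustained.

0.909

A deviator earns 19 for 3 periods, then 11 forever; cooperating earns 13 forever. Multiplying the IC by (1−ρ):
13 ≥ 19(1−ρ^3) + 11ρ^3, so 8·ρ^3 ≥ 6 and ρ^3 ≥ 3/4.
ρ ≥ (3/4)^(1/3) ≈ 0.909.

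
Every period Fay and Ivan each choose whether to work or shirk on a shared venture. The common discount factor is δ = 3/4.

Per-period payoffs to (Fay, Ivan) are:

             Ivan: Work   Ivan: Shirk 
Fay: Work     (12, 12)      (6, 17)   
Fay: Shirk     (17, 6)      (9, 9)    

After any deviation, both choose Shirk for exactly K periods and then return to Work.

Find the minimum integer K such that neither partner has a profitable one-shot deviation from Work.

IC: δ(1−δ^K)/(1−δ) ≥ (17−12)/(12−9) = 5/3.
With δ = 3/4: need 1 − δ^K ≥ 5/3·(1−3/4)/(3/4), i.e. δ^K ≤ 0.4444.
Since (3/4)^2 = 0.5625 and (3/4)^3 = 0.4219, the smallest such K is 3.

3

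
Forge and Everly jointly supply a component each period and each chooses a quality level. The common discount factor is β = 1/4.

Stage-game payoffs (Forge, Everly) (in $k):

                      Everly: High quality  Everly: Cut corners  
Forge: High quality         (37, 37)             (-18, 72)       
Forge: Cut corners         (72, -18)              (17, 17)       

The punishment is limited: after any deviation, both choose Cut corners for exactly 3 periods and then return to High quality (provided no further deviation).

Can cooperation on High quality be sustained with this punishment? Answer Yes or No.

A one-shot deviation gives 72 now, then 17 for 3 periods, then back to 37.
Gain from deviating: (72−37) today; loss: (37−17) in each of the next 3 periods.
No-deviation condition: (37−17)(β+…+β^3) ≥ 72−37, i.e. β+…+β^3 ≥ 7/4.
At β = 1/4: β+…+β^3 = 0.3281 < 1.7500.
So cooperation is not sustainable.

No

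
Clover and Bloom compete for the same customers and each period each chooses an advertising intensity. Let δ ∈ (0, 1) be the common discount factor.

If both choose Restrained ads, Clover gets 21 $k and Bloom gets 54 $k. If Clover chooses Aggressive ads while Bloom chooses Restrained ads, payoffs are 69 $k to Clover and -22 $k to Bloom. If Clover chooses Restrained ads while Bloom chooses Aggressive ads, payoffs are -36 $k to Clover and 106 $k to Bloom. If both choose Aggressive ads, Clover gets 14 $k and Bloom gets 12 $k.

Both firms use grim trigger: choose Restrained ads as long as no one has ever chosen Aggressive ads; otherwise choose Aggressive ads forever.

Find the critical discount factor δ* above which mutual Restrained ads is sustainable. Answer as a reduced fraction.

48/55

For Clover: deviation gain 69−21 = 48, per-period punishment loss 21−14 = 7. IC gives δ ≥ 48/55.
For Bloom: gain 52, loss 42 per period, so δ ≥ 52/94 = 26/47.
The tighter constraint is Clover's, so cooperation needs δ ≥ 48/55.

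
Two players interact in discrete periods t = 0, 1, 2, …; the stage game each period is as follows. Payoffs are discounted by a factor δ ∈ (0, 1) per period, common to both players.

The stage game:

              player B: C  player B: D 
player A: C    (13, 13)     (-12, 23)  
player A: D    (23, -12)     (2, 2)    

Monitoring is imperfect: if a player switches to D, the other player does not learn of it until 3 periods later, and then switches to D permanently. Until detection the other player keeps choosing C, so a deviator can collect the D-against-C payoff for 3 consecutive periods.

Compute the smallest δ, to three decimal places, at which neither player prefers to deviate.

0.781

Deviating for the 3 undetected periods gains 23−13 = 10 per period over cooperation, then loses 13−2 = 11 per period forever once punishment starts.
Gain: 10(1 + δ + … + δ^2); loss: 11·δ^3/(1−δ).
No profitable deviation ⇔ 10(1−δ^3) ≤ 11·δ^3, i.e. δ^3 ≥ 10/(10+11) = 10/21.
Hence δ ≥ (10/21)^(1/3) ≈ 0.781.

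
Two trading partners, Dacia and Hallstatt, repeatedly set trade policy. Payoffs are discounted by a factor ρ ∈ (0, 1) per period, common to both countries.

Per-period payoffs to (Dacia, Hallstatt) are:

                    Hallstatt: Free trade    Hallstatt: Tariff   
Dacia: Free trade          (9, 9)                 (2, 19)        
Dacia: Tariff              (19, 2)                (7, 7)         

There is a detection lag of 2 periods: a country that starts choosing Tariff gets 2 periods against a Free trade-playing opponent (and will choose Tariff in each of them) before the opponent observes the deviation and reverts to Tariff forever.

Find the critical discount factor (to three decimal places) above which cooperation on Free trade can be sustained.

0.913

Deviating for the 2 undetected periods gains 19−9 = 10 per period over cooperation, then loses 9−7 = 2 per period forever once punishment starts.
Gain: 10(1 + ρ + … + ρ^1); loss: 2·ρ^2/(1−ρ).
No profitable deviation ⇔ 10(1−ρ^2) ≤ 2·ρ^2, i.e. ρ^2 ≥ 10/(10+2) = 5/6.
Hence ρ ≥ (5/6)^(1/2) ≈ 0.913.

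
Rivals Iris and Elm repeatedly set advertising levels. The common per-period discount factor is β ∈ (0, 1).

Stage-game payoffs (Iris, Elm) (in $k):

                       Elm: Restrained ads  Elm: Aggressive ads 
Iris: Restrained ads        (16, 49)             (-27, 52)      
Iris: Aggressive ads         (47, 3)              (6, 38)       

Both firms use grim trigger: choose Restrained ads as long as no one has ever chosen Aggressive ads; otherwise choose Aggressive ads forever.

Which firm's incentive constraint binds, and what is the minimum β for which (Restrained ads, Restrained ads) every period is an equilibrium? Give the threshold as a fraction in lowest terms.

For Iris: deviation gain 47−16 = 31, per-period punishment loss 16−6 = 10. IC gives β ≥ 31/41.
For Elm: gain 3, loss 11 per period, so β ≥ 3/14.
The tighter constraint is Iris's, so cooperation needs β ≥ 31/41.

Iris; β ≥ 31/41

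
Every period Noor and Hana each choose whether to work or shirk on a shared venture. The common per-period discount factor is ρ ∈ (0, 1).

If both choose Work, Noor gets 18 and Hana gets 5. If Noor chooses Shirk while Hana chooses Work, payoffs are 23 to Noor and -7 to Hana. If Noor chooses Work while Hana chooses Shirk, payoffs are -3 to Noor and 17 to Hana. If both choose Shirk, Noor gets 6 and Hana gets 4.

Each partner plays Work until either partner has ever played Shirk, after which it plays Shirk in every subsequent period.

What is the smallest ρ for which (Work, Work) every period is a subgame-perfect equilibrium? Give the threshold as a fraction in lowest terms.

12/13

Noor's threshold: (23−18)/(23−6) = 5/17.
Hana's threshold: (17−5)/(17−4) = 12/13.
5/17 < 12/13, so Hana binds and ρ* = 12/13.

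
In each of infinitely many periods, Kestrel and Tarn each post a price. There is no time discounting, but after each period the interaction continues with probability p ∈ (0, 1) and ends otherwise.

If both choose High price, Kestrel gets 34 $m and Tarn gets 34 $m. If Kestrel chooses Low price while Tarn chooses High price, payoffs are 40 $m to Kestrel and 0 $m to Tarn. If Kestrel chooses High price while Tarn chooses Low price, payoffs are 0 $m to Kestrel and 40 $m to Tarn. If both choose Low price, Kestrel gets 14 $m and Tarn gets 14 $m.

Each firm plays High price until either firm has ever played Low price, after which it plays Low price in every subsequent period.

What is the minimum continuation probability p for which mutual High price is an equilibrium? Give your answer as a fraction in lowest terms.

3/13

Expected cooperation value is 34 + p·34 + p²·34 + … = 34/(1−p); deviation gives 40 + p·14/(1−p).
34 ≥ 40(1−p) + 14p ⇒ 26p ≥ 6 ⇒ p ≥ 6/26 = 3/13.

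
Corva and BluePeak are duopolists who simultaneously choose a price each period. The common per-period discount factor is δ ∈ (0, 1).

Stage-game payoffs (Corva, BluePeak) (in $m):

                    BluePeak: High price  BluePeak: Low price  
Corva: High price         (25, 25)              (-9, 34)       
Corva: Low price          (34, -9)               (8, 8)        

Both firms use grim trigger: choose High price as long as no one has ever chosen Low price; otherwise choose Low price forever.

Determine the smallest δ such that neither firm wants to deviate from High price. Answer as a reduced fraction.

9/26

Under grim trigger the critical discount factor is (T−C)/(T−P) with T = 34, C = 25, P = 8.
δ* = (34−25)/(34−8) = 9/26.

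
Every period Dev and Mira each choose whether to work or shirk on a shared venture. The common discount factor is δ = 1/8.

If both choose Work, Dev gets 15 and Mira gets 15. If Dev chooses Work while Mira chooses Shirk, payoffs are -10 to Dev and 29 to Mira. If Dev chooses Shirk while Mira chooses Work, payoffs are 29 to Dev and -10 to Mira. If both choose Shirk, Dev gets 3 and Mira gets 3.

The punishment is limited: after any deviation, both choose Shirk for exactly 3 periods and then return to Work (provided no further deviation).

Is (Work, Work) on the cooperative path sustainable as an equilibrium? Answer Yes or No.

No

Comparing payoff streams over the 4 periods until play realigns: cooperate → 15(1+δ+…+δ^3); deviate → 29 + 3(δ+…+δ^3).
Cooperation is sustained iff (15−3)(δ+…+δ^3) ≥ 29−15.
δ+…+δ^3 = 1/8·(1−(1/8)^3)/(1−1/8) = 0.1426, and (29−15)/(15−3) = 1.1667.
0.1426 < 1.1667, so cooperation is not sustainable.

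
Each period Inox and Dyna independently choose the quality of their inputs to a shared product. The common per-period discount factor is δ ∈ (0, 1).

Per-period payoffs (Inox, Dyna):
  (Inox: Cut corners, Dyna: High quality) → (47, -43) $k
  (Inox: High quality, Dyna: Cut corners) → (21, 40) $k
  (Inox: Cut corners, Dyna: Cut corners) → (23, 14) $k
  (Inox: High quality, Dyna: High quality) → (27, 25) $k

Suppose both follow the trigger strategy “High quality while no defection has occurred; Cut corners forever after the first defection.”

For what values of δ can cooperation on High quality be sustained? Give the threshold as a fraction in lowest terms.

Inox: cooperation gives 27 each period; deviation gives 47 once then 23 forever.
  27/(1−δ) ≥ 47 + 23δ/(1−δ) ⇒ δ ≥ 20/24 = 5/6.
Dyna: cooperation gives 25 each period; deviation gives 40 once then 14 forever.
  δ ≥ 15/26.
Both must hold, so the binding constraint is Inox's: δ ≥ 5/6.

5/6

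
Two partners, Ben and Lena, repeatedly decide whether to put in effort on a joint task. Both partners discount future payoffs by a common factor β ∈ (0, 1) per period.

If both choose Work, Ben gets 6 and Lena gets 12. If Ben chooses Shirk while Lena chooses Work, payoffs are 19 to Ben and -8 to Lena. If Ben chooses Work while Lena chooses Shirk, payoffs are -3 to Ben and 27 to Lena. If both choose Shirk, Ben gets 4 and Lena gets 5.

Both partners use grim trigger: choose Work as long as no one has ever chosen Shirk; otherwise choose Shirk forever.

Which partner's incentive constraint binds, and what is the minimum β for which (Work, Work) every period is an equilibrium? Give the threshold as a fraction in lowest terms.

Ben; β ≥ 13/15

Ben: cooperation gives 6 each period; deviation gives 19 once then 4 forever.
  6/(1−β) ≥ 19 + 4β/(1−β) ⇒ β ≥ 13/15.
Lena: cooperation gives 12 each period; deviation gives 27 once then 5 forever.
  β ≥ 15/22.
Both must hold, so the binding constraint is Ben's: β ≥ 13/15.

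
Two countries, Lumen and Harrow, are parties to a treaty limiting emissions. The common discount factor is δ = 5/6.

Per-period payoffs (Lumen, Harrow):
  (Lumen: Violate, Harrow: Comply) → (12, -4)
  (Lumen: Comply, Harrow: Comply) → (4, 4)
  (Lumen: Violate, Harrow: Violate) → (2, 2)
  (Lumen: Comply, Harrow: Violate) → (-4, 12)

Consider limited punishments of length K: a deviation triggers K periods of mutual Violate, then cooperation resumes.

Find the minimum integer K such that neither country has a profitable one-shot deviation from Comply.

Need Σ_{k=1}^{K} δ^k ≥ (12−4)/(4−2) = 4.0000 at δ = 5/6.
At K = 8 the sum is 3.8372 < 4.0000; at K = 9 it is 4.0310 ≥ 4.0000.
So the minimum punishment length is K = 9.

9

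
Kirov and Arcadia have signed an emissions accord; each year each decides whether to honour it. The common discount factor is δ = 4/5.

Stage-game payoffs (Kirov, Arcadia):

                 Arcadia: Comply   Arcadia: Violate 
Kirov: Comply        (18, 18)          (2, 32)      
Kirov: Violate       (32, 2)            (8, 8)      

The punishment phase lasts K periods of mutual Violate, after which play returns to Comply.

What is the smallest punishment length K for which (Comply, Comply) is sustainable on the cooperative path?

2

No profitable deviation requires (18−8)(δ+…+δ^K) ≥ 32−18, i.e. δ+…+δ^K ≥ 7/5 ≈ 1.4000.
With δ = 4/5, the partial sums are K=1: 0.8000, K=2: 1.4400.
K = 2 is the first length at which the sum reaches 1.4000.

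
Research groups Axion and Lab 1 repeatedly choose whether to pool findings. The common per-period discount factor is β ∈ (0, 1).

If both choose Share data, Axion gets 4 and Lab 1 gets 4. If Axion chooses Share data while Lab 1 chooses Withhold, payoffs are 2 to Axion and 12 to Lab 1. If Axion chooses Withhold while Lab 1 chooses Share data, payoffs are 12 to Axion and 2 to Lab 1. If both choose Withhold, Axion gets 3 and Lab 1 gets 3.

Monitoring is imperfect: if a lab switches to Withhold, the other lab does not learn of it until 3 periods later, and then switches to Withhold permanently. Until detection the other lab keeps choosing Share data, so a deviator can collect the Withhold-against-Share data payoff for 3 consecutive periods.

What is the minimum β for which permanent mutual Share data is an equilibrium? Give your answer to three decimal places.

0.961

Deviating for the 3 undetected periods gains 12−4 = 8 per period over cooperation, then loses 4−3 = 1 per period forever once punishment starts.
Gain: 8(1 + β + … + β^2); loss: 1·β^3/(1−β).
No profitable deviation ⇔ 8(1−β^3) ≤ 1·β^3, i.e. β^3 ≥ 8/(8+1) = 8/9.
Hence β ≥ (8/9)^(1/3) ≈ 0.961.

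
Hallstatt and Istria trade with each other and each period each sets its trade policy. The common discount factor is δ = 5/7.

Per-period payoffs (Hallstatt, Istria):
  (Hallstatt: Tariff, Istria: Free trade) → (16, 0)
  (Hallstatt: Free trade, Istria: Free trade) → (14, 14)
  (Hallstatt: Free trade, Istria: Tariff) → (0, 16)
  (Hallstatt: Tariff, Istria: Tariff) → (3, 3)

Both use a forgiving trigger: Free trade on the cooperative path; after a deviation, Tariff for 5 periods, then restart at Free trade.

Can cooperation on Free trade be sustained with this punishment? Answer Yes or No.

Yes

IC: δ+…+δ^5 ≥ (16−14)/(14−3) = 2/11.
At δ = 5/7: partial sum = 2.0352 ≥ 0.1818. Cooperation sustainable.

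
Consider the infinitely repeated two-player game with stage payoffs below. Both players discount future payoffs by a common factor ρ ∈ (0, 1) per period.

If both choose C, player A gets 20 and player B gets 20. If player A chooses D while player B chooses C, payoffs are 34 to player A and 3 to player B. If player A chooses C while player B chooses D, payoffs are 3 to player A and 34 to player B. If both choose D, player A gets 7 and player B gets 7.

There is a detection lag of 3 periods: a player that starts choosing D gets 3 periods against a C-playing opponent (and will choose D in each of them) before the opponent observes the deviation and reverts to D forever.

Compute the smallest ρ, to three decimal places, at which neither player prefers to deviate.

0.803

A deviator earns 34 for 3 periods, then 7 forever; cooperating earns 20 forever. Multiplying the IC by (1−ρ):
20 ≥ 34(1−ρ^3) + 7ρ^3, so 27·ρ^3 ≥ 14 and ρ^3 ≥ 14/27.
ρ ≥ (14/27)^(1/3) ≈ 0.803.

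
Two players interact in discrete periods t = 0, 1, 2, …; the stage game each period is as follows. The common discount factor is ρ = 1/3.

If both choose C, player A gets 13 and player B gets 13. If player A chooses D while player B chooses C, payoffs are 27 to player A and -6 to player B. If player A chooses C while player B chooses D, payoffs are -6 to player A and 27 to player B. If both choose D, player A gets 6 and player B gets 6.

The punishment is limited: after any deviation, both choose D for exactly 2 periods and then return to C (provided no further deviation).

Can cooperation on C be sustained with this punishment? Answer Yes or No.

IC: ρ+…+ρ^2 ≥ (27−13)/(13−6) = 2.
At ρ = 1/3: partial sum = 0.4444 < 2.0000. Cooperation not sustainable.

No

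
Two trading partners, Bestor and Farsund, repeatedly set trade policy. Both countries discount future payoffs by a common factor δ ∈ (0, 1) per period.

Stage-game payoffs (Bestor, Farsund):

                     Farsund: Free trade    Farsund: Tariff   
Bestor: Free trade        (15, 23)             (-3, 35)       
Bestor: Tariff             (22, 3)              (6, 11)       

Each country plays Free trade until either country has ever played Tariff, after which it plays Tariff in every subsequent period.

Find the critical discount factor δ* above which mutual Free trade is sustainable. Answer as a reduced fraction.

Bestor: cooperation gives 15 each period; deviation gives 22 once then 6 forever.
  15/(1−δ) ≥ 22 + 6δ/(1−δ) ⇒ δ ≥ 7/16.
Farsund: cooperation gives 23 each period; deviation gives 35 once then 11 forever.
  δ ≥ 12/24 = 1/2.
Both must hold, so the binding constraint is Farsund's: δ ≥ 1/2.

1/2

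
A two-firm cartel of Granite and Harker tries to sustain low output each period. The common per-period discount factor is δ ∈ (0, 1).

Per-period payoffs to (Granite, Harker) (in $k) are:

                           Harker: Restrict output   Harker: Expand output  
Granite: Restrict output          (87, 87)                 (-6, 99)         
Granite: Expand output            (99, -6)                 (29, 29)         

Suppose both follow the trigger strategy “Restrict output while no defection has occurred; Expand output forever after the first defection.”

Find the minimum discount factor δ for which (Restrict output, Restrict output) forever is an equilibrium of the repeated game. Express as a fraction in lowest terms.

87/(1−δ) ≥ 99 + 29δ/(1−δ)
87 ≥ 99 − 70δ
δ ≥ 12/70 = 6/35.

6/35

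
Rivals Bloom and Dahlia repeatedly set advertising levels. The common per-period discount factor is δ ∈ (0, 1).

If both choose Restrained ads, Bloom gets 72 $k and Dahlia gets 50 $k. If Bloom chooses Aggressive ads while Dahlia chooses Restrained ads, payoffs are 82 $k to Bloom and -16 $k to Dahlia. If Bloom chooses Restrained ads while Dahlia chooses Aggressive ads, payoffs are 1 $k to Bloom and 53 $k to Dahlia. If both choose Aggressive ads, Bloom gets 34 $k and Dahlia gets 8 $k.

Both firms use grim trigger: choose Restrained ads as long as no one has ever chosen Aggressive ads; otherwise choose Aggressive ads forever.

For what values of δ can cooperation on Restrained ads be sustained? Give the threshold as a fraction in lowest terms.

For Bloom: deviation gain 82−72 = 10, per-period punishment loss 72−34 = 38. IC gives δ ≥ 10/48 = 5/24.
For Dahlia: gain 3, loss 42 per period, so δ ≥ 3/45 = 1/15.
The tighter constraint is Bloom's, so cooperation needs δ ≥ 5/24.

5/24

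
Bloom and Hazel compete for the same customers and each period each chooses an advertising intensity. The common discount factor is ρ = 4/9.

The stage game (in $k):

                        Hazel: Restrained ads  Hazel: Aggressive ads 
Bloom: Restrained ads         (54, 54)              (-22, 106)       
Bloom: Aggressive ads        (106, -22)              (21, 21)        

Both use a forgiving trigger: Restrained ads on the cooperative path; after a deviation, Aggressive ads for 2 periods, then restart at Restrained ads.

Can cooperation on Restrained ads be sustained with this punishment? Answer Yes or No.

Comparing payoff streams over the 3 periods until play realigns: cooperate → 54(1+ρ+…+ρ^2); deviate → 106 + 21(ρ+…+ρ^2).
Cooperation is sustained iff (54−21)(ρ+…+ρ^2) ≥ 106−54.
ρ+…+ρ^2 = 4/9·(1−(4/9)^2)/(1−4/9) = 0.6420, and (106−54)/(54−21) = 1.5758.
0.6420 < 1.5758, so cooperation is not sustainable.

No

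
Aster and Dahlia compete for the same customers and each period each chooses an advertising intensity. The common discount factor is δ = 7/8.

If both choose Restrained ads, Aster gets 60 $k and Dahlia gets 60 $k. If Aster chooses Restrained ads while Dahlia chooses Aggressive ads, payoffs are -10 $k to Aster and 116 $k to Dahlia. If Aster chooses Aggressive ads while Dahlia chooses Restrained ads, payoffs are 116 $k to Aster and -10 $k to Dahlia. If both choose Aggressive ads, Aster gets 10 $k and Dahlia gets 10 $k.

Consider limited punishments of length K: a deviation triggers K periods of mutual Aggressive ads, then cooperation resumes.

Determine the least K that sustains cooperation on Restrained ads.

2

IC: δ(1−δ^K)/(1−δ) ≥ (116−60)/(60−10) = 28/25.
With δ = 7/8: need 1 − δ^K ≥ 28/25·(1−7/8)/(7/8), i.e. δ^K ≤ 0.8400.
Since (7/8)^1 = 0.8750 and (7/8)^2 = 0.7656, the smallest such K is 2.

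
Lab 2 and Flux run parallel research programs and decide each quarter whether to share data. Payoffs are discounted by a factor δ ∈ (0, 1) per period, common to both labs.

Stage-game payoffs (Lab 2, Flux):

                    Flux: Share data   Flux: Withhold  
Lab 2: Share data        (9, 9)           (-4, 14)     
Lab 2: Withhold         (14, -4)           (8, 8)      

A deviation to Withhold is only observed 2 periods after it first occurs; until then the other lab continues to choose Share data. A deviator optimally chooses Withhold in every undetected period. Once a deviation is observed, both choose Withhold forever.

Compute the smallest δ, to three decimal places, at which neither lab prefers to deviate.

0.913

The best deviation is to choose Withhold for all 2 undetected periods, earning 14 each, then 8 forever once detected.
Deviation value: 14(1−δ^2)/(1−δ) + 8δ^2/(1−δ); cooperation value: 9/(1−δ).
IC: 9 ≥ 14(1−δ^2) + 8δ^2 = 14 − 6δ^2.
So δ^2 ≥ 5/6, giving δ ≥ (5/6)^(1/2) ≈ 0.913.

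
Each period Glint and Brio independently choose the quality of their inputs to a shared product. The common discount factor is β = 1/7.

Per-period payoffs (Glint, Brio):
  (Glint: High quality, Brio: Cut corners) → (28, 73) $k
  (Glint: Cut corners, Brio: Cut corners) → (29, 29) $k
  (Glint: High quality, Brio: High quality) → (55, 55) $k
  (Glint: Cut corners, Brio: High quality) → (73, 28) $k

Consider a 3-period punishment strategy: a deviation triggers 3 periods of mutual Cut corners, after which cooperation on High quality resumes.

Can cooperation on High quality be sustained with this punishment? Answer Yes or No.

A one-shot deviation gives 73 now, then 29 for 3 periods, then back to 55.
Gain from deviating: (73−55) today; loss: (55−29) in each of the next 3 periods.
No-deviation condition: (55−29)(β+…+β^3) ≥ 73−55, i.e. β+…+β^3 ≥ 9/13.
At β = 1/7: β+…+β^3 = 0.1662 < 0.6923.
So cooperation is not sustainable.

No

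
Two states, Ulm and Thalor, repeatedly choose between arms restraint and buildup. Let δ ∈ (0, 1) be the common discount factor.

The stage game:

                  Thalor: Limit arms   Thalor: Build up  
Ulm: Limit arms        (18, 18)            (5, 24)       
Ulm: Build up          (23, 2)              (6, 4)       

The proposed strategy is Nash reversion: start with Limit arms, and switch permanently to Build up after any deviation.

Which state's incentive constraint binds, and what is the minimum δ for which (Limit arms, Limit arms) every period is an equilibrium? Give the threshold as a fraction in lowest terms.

Ulm: cooperation gives 18 each period; deviation gives 23 once then 6 forever.
  18/(1−δ) ≥ 23 + 6δ/(1−δ) ⇒ δ ≥ 5/17.
Thalor: cooperation gives 18 each period; deviation gives 24 once then 4 forever.
  δ ≥ 6/20 = 3/10.
Both must hold, so the binding constraint is Thalor's: δ ≥ 3/10.

Thalor; δ ≥ 3/10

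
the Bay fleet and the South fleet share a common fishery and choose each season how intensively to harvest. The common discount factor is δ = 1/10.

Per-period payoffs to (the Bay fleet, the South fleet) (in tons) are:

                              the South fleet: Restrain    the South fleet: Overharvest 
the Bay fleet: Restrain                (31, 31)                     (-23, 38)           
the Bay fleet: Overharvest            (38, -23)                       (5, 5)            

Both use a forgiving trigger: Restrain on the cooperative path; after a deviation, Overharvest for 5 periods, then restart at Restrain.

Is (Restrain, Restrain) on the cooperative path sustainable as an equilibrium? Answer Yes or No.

Comparing payoff streams over the 6 periods until play realigns: cooperate → 31(1+δ+…+δ^5); deviate → 38 + 5(δ+…+δ^5).
Cooperation is sustained iff (31−5)(δ+…+δ^5) ≥ 38−31.
δ+…+δ^5 = 1/10·(1−(1/10)^5)/(1−1/10) = 0.1111, and (38−31)/(31−5) = 0.2692.
0.1111 < 0.2692, so cooperation is not sustainable.

No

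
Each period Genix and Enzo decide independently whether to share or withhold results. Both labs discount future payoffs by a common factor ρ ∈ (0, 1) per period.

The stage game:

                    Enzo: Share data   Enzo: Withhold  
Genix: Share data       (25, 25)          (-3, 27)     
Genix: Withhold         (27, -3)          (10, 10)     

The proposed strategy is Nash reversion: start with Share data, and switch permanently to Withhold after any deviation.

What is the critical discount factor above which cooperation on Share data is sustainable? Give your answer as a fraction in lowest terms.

2/17

Cooperation forever yields 25 each period: 25/(1−ρ).
Deviating yields 27 once, then 10 forever: 27 + 10ρ/(1−ρ).
No profitable deviation requires 25/(1−ρ) ≥ 27 + 10ρ/(1−ρ).
Multiplying by (1−ρ): 25 ≥ 27(1−ρ) + 10ρ = 27 − 17ρ.
So 17ρ ≥ 2, i.e. ρ ≥ 2/17.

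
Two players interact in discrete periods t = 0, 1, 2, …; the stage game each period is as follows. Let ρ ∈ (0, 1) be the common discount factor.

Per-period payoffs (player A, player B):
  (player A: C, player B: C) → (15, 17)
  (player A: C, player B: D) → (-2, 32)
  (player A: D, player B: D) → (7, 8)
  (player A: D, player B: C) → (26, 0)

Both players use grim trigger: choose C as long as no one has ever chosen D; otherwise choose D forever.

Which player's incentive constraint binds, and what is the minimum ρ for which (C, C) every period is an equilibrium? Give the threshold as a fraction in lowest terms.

player A: cooperation gives 15 each period; deviation gives 26 once then 7 forever.
  15/(1−ρ) ≥ 26 + 7ρ/(1−ρ) ⇒ ρ ≥ 11/19.
player B: cooperation gives 17 each period; deviation gives 32 once then 8 forever.
  ρ ≥ 15/24 = 5/8.
Both must hold, so the binding constraint is player B's: ρ ≥ 5/8.

player B; ρ ≥ 5/8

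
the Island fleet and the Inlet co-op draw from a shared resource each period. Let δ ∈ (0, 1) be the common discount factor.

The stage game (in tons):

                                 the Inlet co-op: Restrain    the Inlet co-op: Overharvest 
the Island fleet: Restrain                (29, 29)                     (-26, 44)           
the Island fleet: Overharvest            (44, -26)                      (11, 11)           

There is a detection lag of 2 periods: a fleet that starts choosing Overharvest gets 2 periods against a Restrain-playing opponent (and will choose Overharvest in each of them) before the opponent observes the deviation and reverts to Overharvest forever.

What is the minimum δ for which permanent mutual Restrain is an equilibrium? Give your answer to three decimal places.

The best deviation is to choose Overharvest for all 2 undetected periods, earning 44 each, then 11 forever once detected.
Deviation value: 44(1−δ^2)/(1−δ) + 11δ^2/(1−δ); cooperation value: 29/(1−δ).
IC: 29 ≥ 44(1−δ^2) + 11δ^2 = 44 − 33δ^2.
So δ^2 ≥ 15/33 = 5/11, giving δ ≥ (5/11)^(1/2) ≈ 0.674.

0.674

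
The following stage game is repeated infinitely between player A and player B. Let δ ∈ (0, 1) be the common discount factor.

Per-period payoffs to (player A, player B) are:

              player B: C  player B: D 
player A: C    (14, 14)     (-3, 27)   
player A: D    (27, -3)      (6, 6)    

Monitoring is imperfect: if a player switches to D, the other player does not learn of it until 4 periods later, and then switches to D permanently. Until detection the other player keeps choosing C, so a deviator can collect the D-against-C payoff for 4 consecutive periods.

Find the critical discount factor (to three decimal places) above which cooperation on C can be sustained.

Deviating for the 4 undetected periods gains 27−14 = 13 per period over cooperation, then loses 14−6 = 8 per period forever once punishment starts.
Gain: 13(1 + δ + … + δ^3); loss: 8·δ^4/(1−δ).
No profitable deviation ⇔ 13(1−δ^4) ≤ 8·δ^4, i.e. δ^4 ≥ 13/(13+8) = 13/21.
Hence δ ≥ (13/21)^(1/4) ≈ 0.887.

0.887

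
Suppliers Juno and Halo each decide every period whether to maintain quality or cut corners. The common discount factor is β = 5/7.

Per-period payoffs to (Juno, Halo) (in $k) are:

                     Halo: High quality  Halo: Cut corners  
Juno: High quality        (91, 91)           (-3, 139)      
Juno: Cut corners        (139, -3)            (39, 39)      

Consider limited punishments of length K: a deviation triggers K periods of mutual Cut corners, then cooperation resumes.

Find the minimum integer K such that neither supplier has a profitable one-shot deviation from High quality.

IC: β(1−β^K)/(1−β) ≥ (139−91)/(91−39) = 12/13.
With β = 5/7: need 1 − β^K ≥ 12/13·(1−5/7)/(5/7), i.e. β^K ≤ 0.6308.
Since (5/7)^1 = 0.7143 and (5/7)^2 = 0.5102, the smallest such K is 2.

2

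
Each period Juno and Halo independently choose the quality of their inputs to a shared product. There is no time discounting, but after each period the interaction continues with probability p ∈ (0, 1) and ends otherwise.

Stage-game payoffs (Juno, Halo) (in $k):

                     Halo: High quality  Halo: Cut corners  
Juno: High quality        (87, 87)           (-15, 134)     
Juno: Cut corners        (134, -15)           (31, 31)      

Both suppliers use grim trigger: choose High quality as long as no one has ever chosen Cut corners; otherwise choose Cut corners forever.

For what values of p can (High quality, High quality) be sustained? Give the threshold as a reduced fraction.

Expected cooperation value is 87 + p·87 + p²·87 + … = 87/(1−p); deviation gives 134 + p·31/(1−p).
87 ≥ 134(1−p) + 31p ⇒ 103p ≥ 47 ⇒ p ≥ 47/103.

47/103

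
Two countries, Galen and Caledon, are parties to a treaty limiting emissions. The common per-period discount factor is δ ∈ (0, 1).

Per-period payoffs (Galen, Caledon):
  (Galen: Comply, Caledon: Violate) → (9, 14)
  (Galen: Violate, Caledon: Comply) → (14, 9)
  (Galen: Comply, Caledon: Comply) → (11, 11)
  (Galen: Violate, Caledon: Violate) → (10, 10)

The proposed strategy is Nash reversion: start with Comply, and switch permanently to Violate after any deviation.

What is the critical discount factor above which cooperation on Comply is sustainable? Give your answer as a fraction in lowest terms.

3/4

Under grim trigger the critical discount factor is (T−C)/(T−P) with T = 14, C = 11, P = 10.
δ* = (14−11)/(14−10) = 3/4.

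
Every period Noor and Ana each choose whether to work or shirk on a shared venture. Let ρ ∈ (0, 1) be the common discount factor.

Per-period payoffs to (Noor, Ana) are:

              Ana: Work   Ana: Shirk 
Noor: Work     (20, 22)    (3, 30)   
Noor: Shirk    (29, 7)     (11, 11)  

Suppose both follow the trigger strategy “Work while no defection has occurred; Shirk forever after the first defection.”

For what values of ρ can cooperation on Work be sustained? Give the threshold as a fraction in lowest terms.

1/2

Noor's threshold: (29−20)/(29−11) = 1/2.
Ana's threshold: (30−22)/(30−11) = 8/19.
1/2 > 8/19, so Noor binds and ρ* = 1/2.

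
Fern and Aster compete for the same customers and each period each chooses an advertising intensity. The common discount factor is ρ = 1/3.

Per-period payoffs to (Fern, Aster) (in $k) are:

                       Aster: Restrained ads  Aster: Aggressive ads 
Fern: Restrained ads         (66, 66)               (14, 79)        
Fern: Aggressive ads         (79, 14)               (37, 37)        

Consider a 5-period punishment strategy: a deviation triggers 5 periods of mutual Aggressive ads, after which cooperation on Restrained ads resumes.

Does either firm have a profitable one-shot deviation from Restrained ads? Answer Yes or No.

IC: ρ+…+ρ^5 ≥ (79−66)/(66−37) = 13/29.
At ρ = 1/3: partial sum = 0.4979 ≥ 0.4483. Cooperation sustainable.

No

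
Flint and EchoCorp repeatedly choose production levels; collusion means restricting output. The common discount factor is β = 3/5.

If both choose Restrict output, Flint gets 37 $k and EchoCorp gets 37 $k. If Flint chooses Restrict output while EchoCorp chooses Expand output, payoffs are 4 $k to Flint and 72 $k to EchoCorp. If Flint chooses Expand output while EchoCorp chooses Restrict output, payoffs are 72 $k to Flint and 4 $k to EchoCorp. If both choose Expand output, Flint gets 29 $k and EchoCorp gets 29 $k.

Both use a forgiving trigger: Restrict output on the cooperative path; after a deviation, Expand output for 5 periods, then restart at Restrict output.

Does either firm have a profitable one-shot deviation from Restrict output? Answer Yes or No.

IC: β+…+β^5 ≥ (72−37)/(37−29) = 35/8.
At β = 3/5: partial sum = 1.3834 < 4.3750. Cooperation not sustainable.

Yes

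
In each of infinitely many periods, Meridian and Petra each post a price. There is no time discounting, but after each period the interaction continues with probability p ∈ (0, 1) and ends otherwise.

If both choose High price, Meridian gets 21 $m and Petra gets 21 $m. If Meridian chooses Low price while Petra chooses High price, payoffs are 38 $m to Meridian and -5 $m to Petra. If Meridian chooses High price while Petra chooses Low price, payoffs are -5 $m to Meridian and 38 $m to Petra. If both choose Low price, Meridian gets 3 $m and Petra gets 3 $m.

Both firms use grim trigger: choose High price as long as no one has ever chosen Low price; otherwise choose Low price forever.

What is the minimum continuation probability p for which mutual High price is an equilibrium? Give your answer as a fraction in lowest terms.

17/35

Expected cooperation value is 21 + p·21 + p²·21 + … = 21/(1−p); deviation gives 38 + p·3/(1−p).
21 ≥ 38(1−p) + 3p ⇒ 35p ≥ 17 ⇒ p ≥ 17/35.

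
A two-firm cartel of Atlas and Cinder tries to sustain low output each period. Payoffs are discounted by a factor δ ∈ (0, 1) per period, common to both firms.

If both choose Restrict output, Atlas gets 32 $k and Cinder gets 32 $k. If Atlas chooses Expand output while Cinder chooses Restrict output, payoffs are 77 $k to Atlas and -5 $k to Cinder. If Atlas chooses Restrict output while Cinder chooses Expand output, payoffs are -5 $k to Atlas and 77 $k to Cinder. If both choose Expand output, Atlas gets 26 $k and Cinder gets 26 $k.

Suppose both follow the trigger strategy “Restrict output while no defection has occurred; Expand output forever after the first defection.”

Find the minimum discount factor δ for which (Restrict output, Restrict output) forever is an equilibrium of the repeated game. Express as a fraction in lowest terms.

15/17

One-period gain from deviating is 77 − 32 = 45. The loss is 32 − 26 = 6 in every subsequent period, with present value 6·δ/(1−δ).
Deviation is unprofitable when 6·δ/(1−δ) ≥ 45, i.e. δ/(1−δ) ≥ 15/2.
Equivalently δ ≥ 45/(45+6) = 15/17.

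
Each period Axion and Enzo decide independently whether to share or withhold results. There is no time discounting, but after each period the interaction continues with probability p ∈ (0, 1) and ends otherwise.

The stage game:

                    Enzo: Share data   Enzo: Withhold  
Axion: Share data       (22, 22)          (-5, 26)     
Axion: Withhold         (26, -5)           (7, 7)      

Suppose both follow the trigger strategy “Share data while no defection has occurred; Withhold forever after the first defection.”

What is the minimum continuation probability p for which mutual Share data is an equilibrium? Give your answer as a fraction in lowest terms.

Expected cooperation value is 22 + p·22 + p²·22 + … = 22/(1−p); deviation gives 26 + p·7/(1−p).
22 ≥ 26(1−p) + 7p ⇒ 19p ≥ 4 ⇒ p ≥ 4/19.

4/19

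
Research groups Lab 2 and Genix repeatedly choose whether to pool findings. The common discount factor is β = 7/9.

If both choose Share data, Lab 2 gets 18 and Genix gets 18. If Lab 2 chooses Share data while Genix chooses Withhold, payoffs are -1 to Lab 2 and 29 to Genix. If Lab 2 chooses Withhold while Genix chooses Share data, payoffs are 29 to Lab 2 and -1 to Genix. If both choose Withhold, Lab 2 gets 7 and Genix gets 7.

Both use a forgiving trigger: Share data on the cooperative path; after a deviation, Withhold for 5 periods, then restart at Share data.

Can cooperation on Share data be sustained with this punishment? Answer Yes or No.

A one-shot deviation gives 29 now, then 7 for 5 periods, then back to 18.
Gain from deviating: (29−18) today; loss: (18−7) in each of the next 5 periods.
No-deviation condition: (18−7)(β+…+β^5) ≥ 29−18, i.e. β+…+β^5 ≥ 1.
At β = 7/9: β+…+β^5 = 2.5038 ≥ 1.0000.
So cooperation is sustainable.

Yes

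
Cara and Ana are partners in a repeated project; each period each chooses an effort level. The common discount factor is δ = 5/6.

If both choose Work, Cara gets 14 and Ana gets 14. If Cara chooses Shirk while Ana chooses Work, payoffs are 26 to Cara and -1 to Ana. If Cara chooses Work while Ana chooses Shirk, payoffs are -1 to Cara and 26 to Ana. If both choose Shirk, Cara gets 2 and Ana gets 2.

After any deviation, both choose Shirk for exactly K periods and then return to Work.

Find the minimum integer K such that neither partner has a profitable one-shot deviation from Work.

Need Σ_{k=1}^{K} δ^k ≥ (26−14)/(14−2) = 1.0000 at δ = 5/6.
At K = 1 the sum is 0.8333 < 1.0000; at K = 2 it is 1.5278 ≥ 1.0000.
So the minimum punishment length is K = 2.

2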